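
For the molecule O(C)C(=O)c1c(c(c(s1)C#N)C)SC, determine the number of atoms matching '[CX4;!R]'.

3

The query [CX4;!R] means: aliphatic carbon with four total connections, not in a ring.
Check the 14 heavy atoms by environment: 1× s (aromatic, X2, in 5-ring) → no; 4× c (aromatic, X3, in 5-ring) → no; 3× C (X4, acyclic) → match; 1× C (X3, acyclic) → no; 1× O (X1, acyclic) → no; 1× O (X2, acyclic) → no; 1× S (X2, acyclic) → no; 1× C (X2, acyclic) → no; 1× N (X1, acyclic) → no.
That gives 3 matching atoms.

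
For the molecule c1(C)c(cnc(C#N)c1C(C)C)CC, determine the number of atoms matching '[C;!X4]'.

1

The query [C;!X4] means: aliphatic carbon that does not have four total connections.
Check the 14 heavy atoms by environment: 1× n (aromatic, X2) → no; 5× c (aromatic, X3) → no; 1× C (X2) → match; 1× N (X1) → no; 6× C (X4) → no.
That gives 1 matching atom.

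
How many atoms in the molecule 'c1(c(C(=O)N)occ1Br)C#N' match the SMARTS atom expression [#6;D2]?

2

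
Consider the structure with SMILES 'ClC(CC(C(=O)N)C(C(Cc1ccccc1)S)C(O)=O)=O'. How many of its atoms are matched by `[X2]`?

Check the 21 heavy atoms by environment: 5× C (X4) → no; 1× S (X2) → match; 3× C (X3) → no; 3× O (X1) → no; 1× N (X3) → no; 1× O (X2) → match; 1× Cl (X1) → no; 6× c (aromatic, X3) → no.
Summing the matching environments: 1 + 1 = 2 matching atoms.

2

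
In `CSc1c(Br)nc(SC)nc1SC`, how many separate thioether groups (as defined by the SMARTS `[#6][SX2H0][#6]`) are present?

3

[#6][SX2H0][#6] is the SMARTS for a thioether: an aliphatic sulfur bridging two carbons with no H on the sulfur.
The molecule carries 3 separate instances of a methylthio ether (-SCH3) meeting every constraint; each maps to a distinct set of atoms, giving 3 matches.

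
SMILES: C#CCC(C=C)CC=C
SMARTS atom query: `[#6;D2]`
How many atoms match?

The query [#6;D2] means: any carbon bonded to exactly two heavy atoms.
Check the 9 heavy atoms by environment: 5× C (D2) → match; 1× C (D3) → no; 3× C (D1) → no.
That gives 5 matching atoms.

5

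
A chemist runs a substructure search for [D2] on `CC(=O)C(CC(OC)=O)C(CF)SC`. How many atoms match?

4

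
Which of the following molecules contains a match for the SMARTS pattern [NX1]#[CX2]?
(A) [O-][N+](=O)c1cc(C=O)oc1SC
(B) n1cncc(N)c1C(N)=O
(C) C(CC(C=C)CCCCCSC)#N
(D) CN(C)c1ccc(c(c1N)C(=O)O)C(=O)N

[NX1]#[CX2] describes a nitrogen triple-bonded to a two-connected carbon (a nitrile).
(A) has a nitro group (-[N+](=O)[O-]) but there is no C#N triple bond.
(B) has a primary amino group (-NH2) but the nitrogen is NX3 (three connections), not NX1 triple-bonded.
(C) contains a nitrile (-C#N), which satisfies every atom and bond constraint.
(D) has a primary amide (-C(=O)NH2) but the nitrogen is NX3, not NX1.
So the answer is (C).

C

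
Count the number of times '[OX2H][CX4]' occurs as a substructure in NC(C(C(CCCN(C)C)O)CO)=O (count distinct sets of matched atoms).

[OX2H][CX4] is the SMARTS for an aliphatic alcohol: a hydroxyl oxygen bound to an sp3 (X4) carbon.
The molecule carries 2 separate instances of a hydroxyl group (-OH) meeting every constraint; each maps to a distinct set of atoms, giving 2 matches.

2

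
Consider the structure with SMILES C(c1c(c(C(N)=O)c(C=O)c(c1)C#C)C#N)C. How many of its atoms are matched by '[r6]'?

The query [r6] means: r6 matches atoms in a six-membered ring.
Check the 17 heavy atoms by environment: 6× c (aromatic, in 6-ring) → match; 7× C (acyclic) → no; 2× O (acyclic) → no; 2× N (acyclic) → no.
That gives 6 matching atoms.

6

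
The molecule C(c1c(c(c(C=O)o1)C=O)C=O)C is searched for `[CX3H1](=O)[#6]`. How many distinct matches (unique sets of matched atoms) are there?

3

[CX3H1](=O)[#6] is the SMARTS for an aldehyde: an sp2 carbon with one H, double-bonded to O and single-bonded to carbon.
The molecule carries 3 separate instances of an aldehyde (-CHO) meeting every constraint; each maps to a distinct set of atoms, giving 3 matches.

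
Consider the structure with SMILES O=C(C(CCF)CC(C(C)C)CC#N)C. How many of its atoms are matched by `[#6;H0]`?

2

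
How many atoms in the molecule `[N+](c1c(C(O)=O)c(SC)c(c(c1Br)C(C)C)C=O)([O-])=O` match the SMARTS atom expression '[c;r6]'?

6

Check the 20 heavy atoms by environment: 6× c (aromatic, in 6-ring) → match; 1× Br (acyclic) → no; 1× N (charge +1, acyclic) → no; 1× O (charge -1, acyclic) → no; 4× O (acyclic) → no; 6× C (acyclic) → no; 1× S (acyclic) → no.
That gives 6 matching atoms.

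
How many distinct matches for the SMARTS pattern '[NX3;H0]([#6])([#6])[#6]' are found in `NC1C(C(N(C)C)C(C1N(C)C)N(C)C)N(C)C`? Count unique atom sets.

4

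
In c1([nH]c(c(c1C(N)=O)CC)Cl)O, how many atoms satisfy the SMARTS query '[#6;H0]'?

Check the 12 heavy atoms by environment: 1× n (aromatic, H1) → no; 4× c (aromatic, H0) → match; 1× Cl (H0) → no; 1× C (H0) → match; 1× O (H0) → no; 1× N (H2) → no; 1× C (H2) → no; 1× C (H3) → no; 1× O (H1) → no.
Summing the matching environments: 4 + 1 = 5 matching atoms.

5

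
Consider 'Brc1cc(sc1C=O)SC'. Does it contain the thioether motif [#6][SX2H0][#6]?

Yes

The pattern [#6][SX2H0][#6] describes an aliphatic sulfur bridging two carbons with no H on the sulfur — a thioether.
The molecule carries a methylthio ether (-SCH3), whose atoms satisfy every constraint of the query, so the pattern matches.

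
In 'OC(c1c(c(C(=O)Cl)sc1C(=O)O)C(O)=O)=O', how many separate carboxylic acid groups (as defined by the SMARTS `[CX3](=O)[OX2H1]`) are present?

[CX3](=O)[OX2H1] is the SMARTS for a carboxylic acid: an sp2 carbon double-bonded to O and single-bonded to an -OH oxygen.
The molecule carries 3 separate instances of a carboxylic acid group (-C(=O)OH) meeting every constraint; each maps to a distinct set of atoms, giving 3 matches.

3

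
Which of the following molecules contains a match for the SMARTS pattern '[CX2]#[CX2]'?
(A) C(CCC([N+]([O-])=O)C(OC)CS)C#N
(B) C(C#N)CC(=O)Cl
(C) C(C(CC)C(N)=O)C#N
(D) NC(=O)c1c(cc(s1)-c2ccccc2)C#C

[CX2]#[CX2] describes a carbon-carbon triple bond (an alkyne).
(A) has a nitrile (-C#N) but the triple bond is C#N, not C#C.
(B) has a nitrile (-C#N) but the triple bond is C#N, not C#C.
(C) has a nitrile (-C#N) but the triple bond is C#N, not C#C.
(D) contains an ethynyl group (-C#CH), which satisfies every atom and bond constraint.
So the answer is (D).

D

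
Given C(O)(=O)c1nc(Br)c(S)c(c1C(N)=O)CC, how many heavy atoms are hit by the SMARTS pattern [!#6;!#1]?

7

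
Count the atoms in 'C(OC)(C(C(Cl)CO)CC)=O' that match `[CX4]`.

6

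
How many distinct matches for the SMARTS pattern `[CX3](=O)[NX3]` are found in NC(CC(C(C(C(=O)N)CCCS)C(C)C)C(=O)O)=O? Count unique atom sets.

2

[CX3](=O)[NX3] is the SMARTS for an amide: a carbonyl carbon bonded to a trivalent nitrogen.
The molecule carries 2 separate instances of a primary amide (-C(=O)NH2) meeting every constraint; each maps to a distinct set of atoms, giving 2 matches.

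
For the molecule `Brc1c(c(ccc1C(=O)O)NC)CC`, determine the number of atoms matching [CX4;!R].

3

Check the 14 heavy atoms by environment: 6× c (aromatic, X3, in 6-ring) → no; 1× C (X3, acyclic) → no; 1× O (X1, acyclic) → no; 1× O (X2, acyclic) → no; 1× N (X3, acyclic) → no; 3× C (X4, acyclic) → match; 1× Br (X1, acyclic) → no.
That gives 3 matching atoms.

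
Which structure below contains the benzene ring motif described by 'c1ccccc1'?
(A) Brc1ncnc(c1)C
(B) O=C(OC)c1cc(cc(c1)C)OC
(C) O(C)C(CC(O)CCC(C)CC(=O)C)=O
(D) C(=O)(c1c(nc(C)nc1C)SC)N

c1ccccc1 describes six aromatic carbons in a ring (a benzene ring).
(A) has a methyl group (-CH3) but no six-membered all-carbon aromatic ring is present.
(B) contains the required atom environment, so the pattern matches.
(C) has a methyl group (-CH3) but no six-membered all-carbon aromatic ring is present.
(D) has a methyl group (-CH3) but no six-membered all-carbon aromatic ring is present.
So the answer is (B).

B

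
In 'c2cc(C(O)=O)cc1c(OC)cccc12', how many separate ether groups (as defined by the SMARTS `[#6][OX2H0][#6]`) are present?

[#6][OX2H0][#6] is the SMARTS for an ether: an aliphatic oxygen bridging two carbons with no H on the oxygen.
Exactly one fragment in the molecule meets all constraints, giving 1 match.

1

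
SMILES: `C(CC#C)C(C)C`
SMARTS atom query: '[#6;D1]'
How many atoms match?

3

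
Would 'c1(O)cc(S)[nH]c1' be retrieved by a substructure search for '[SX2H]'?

Yes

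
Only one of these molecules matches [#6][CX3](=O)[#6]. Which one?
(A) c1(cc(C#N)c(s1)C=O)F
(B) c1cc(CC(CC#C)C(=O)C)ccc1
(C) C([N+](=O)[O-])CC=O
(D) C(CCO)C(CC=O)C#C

B

[#6][CX3](=O)[#6] describes a carbonyl carbon (no H) flanked by two carbons (a ketone).
(A) has an aldehyde (-CHO) but the carbonyl carbon has H1, so it is not flanked by two carbons.
(B) contains an acetyl/ketone group (-C(=O)CH3), which satisfies every atom and bond constraint.
(C) has an aldehyde (-CHO) but the carbonyl carbon has H1, so it is not flanked by two carbons.
(D) has an aldehyde (-CHO) but the carbonyl carbon has H1, so it is not flanked by two carbons.
So the answer is (B).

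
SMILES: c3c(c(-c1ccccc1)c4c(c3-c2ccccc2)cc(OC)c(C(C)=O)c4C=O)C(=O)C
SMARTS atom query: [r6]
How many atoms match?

22

The query [r6] means: r6 matches atoms in a six-membered ring.
Check the 32 heavy atoms by environment: 22× c (aromatic, in 6-ring) → match; 6× C (acyclic) → no; 4× O (acyclic) → no.
That gives 22 matching atoms.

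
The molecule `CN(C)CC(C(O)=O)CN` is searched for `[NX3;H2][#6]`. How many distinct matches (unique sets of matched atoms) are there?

1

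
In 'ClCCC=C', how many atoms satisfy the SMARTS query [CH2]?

The query [CH2] means: aliphatic carbon with exactly two hydrogens.
Check the 5 heavy atoms by environment: 3× C (H2) → match; 1× Cl (H0) → no; 1× C (H1) → no.
That gives 3 matching atoms.

3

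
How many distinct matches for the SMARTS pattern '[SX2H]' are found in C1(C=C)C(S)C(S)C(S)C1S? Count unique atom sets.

4

[SX2H] is the SMARTS for a thiol: an aliphatic sulfur with two connections, one being H.
The molecule carries 4 separate instances of a thiol (-SH) meeting every constraint; each maps to a distinct set of atoms, giving 4 matches.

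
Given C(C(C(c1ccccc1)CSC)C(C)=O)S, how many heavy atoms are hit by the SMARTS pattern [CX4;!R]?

6

The query [CX4;!R] means: aliphatic carbon with four total connections, not in a ring.
Check the 16 heavy atoms by environment: 6× C (X4, acyclic) → match; 2× S (X2, acyclic) → no; 6× c (aromatic, X3, in 6-ring) → no; 1× C (X3, acyclic) → no; 1× O (X1, acyclic) → no.
That gives 6 matching atoms.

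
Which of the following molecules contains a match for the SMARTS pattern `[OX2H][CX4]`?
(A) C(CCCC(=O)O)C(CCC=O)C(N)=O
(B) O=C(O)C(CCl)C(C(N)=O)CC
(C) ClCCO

C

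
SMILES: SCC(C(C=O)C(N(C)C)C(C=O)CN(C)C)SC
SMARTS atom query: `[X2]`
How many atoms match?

The query [X2] means: any atom with exactly two total connections (bonds + H).
Check the 19 heavy atoms by environment: 11× C (X4) → no; 2× C (X3) → no; 2× O (X1) → no; 2× S (X2) → match; 2× N (X3) → no.
That gives 2 matching atoms.

2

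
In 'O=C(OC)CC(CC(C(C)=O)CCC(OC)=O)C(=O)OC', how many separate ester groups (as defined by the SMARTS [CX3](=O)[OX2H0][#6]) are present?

3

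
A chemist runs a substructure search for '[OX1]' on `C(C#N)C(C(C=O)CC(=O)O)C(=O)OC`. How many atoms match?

3

Check the 15 heavy atoms by environment: 5× C (X4) → no; 3× C (X3) → no; 3× O (X1) → match; 2× O (X2) → no; 1× C (X2) → no; 1× N (X1) → no.
That gives 3 matching atoms.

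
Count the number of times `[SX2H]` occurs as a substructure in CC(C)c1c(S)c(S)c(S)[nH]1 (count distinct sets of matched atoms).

[SX2H] is the SMARTS for a thiol: an aliphatic sulfur with two connections, one being H.
The molecule carries 3 separate instances of a thiol (-SH) meeting every constraint; each maps to a distinct set of atoms, giving 3 matches.

3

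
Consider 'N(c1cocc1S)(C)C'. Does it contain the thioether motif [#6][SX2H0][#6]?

The pattern [#6][SX2H0][#6] describes an aliphatic sulfur bridging two carbons with no H on the sulfur — a thioether.
The closest candidate here is a thiol (-SH), but the sulfur has H1, not H0 bridging two carbons. No other fragment satisfies the full query, so there is no match.

No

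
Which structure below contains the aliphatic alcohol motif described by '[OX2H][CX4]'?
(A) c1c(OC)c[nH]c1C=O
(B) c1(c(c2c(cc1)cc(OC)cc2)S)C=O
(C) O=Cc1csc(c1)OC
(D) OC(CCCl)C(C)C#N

D

[OX2H][CX4] describes a hydroxyl oxygen bound to an sp3 (X4) carbon (an aliphatic alcohol).
(A) has a methoxy ether (-OCH3) but the oxygen has H0 (ether), not H1.
(B) has a methoxy ether (-OCH3) but the oxygen has H0 (ether), not H1.
(C) has a methoxy ether (-OCH3) but the oxygen has H0 (ether), not H1.
(D) contains a hydroxyl group (-OH), which satisfies every atom and bond constraint.
So the answer is (D).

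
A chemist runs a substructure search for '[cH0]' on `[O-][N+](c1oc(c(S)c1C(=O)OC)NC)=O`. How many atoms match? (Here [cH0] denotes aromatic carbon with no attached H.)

Check the 15 heavy atoms by environment: 1× o (aromatic, H0) → no; 4× c (aromatic, H0) → match; 1× C (H0) → no; 3× O (H0) → no; 2× C (H3) → no; 1× N (charge +1, H0) → no; 1× O (charge -1, H0) → no; 1× N (H1) → no; 1× S (H1) → no.
That gives 4 matching atoms.

4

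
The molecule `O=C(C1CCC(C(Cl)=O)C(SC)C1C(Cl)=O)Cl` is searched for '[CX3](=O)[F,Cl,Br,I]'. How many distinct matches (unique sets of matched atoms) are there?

3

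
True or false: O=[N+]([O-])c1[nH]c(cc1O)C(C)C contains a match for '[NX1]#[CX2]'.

False

The pattern [NX1]#[CX2] describes a nitrogen triple-bonded to a two-connected carbon — a nitrile.
The closest candidate here is a nitro group (-[N+](=O)[O-]), but there is no C#N triple bond. No other fragment satisfies the full query, so there is no match.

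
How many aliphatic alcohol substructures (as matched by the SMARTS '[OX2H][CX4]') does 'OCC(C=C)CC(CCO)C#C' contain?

2

[OX2H][CX4] is the SMARTS for an aliphatic alcohol: a hydroxyl oxygen bound to an sp3 (X4) carbon.
The molecule carries 2 separate instances of a hydroxyl group (-OH) meeting every constraint; each maps to a distinct set of atoms, giving 2 matches.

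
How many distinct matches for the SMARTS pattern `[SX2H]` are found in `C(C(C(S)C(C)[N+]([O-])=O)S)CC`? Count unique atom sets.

[SX2H] is the SMARTS for a thiol: an aliphatic sulfur with two connections, one being H.
The molecule carries 2 separate instances of a thiol (-SH) meeting every constraint; each maps to a distinct set of atoms, giving 2 matches.

2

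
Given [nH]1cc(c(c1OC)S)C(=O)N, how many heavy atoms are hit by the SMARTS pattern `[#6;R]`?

Check the 11 heavy atoms by environment: 1× n (aromatic, in 5-ring) → no; 4× c (aromatic, in 5-ring) → match; 1× S (acyclic) → no; 2× O (acyclic) → no; 2× C (acyclic) → no; 1× N (acyclic) → no.
That gives 4 matching atoms.

4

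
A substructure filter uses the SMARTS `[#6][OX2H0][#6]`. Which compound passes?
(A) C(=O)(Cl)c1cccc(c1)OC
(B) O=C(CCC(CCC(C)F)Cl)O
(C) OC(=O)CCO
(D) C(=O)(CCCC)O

[#6][OX2H0][#6] describes an aliphatic oxygen bridging two carbons with no H on the oxygen (an ether).
(A) contains a methoxy ether (-OCH3), which satisfies every atom and bond constraint.
(B) has a carboxylic acid group (-C(=O)OH) but the -OH oxygen has H1; the =O is OX1, not OX2.
(C) has a hydroxyl group (-OH) but the oxygen has H1, not H0 bridging two carbons.
(D) has a carboxylic acid group (-C(=O)OH) but the -OH oxygen has H1; the =O is OX1, not OX2.
So the answer is (A).

A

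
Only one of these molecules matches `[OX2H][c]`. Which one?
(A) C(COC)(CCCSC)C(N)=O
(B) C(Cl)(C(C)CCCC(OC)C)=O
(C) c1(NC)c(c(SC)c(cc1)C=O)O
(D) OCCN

[OX2H][c] describes a hydroxyl oxygen attached to an aromatic carbon (a phenol).
(A) has a methoxy ether (-OCH3) but the oxygen has H0, not H1.
(B) has a methoxy ether (-OCH3) but the oxygen has H0, not H1.
(C) contains a hydroxyl group (-OH), which satisfies every atom and bond constraint.
(D) has a hydroxyl group (-OH) but the -OH is on an aliphatic carbon, not an aromatic c.
So the answer is (C).

C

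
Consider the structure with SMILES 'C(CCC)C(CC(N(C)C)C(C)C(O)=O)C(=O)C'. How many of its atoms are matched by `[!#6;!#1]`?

The query [!#6;!#1] means: not carbon and not hydrogen — any heteroatom.
Check the 18 heavy atoms by environment: 14× C → no; 3× O → match; 1× N → match.
Summing the matching environments: 3 + 1 = 4 matching atoms.

4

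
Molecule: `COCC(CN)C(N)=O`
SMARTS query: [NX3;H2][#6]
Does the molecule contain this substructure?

Yes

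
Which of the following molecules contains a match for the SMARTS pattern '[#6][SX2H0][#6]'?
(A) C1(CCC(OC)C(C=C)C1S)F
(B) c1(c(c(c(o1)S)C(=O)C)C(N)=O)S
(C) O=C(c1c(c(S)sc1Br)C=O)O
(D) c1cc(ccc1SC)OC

[#6][SX2H0][#6] describes an aliphatic sulfur bridging two carbons with no H on the sulfur (a thioether).
(A) has a methoxy ether (-OCH3) but the bridging atom is O, not S.
(B) has a thiol (-SH) but the sulfur has H1, not H0 bridging two carbons.
(C) has a thiol (-SH) but the sulfur has H1, not H0 bridging two carbons.
(D) contains a methylthio ether (-SCH3), which satisfies every atom and bond constraint.
So the answer is (D).

D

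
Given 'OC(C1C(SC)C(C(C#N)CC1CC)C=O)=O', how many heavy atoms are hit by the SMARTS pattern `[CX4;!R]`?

Check the 17 heavy atoms by environment: 6× C (X4, in 6-ring) → no; 1× C (X2, acyclic) → no; 1× N (X1, acyclic) → no; 3× C (X4, acyclic) → match; 2× C (X3, acyclic) → no; 2× O (X1, acyclic) → no; 1× O (X2, acyclic) → no; 1× S (X2, acyclic) → no.
That gives 3 matching atoms.

3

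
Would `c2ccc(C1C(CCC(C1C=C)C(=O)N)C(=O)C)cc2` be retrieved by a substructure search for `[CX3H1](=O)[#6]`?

The pattern [CX3H1](=O)[#6] describes an sp2 carbon with one H, double-bonded to O and single-bonded to carbon — an aldehyde.
The closest candidate here is an acetyl/ketone group (-C(=O)CH3), but the carbonyl carbon has H0 (two carbon neighbours), not H1. No other fragment satisfies the full query, so there is no match.

No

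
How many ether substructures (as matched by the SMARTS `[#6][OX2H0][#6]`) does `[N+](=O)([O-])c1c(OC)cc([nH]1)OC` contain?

2

[#6][OX2H0][#6] is the SMARTS for an ether: an aliphatic oxygen bridging two carbons with no H on the oxygen.
The molecule carries 2 separate instances of a methoxy ether (-OCH3) meeting every constraint; each maps to a distinct set of atoms, giving 2 matches.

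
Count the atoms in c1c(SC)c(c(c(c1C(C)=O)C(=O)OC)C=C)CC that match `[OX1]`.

2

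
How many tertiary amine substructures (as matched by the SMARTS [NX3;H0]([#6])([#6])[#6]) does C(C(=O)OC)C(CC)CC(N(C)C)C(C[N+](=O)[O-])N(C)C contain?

2

[NX3;H0]([#6])([#6])[#6] is the SMARTS for a tertiary amine: a trivalent nitrogen with no H, bonded to three carbons.
The molecule carries 2 separate instances of a dimethylamino group (-N(CH3)2) meeting every constraint; each maps to a distinct set of atoms, giving 2 matches.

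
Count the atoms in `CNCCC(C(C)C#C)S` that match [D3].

2

The query [D3] means: atom with exactly three heavy-atom neighbours.
Check the 10 heavy atoms by environment: 3× C (D2) → no; 2× C (D3) → match; 3× C (D1) → no; 1× N (D2) → no; 1× S (D1) → no.
That gives 2 matching atoms.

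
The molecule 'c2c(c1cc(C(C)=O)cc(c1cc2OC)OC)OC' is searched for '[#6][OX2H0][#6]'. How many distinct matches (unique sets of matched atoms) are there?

[#6][OX2H0][#6] is the SMARTS for an ether: an aliphatic oxygen bridging two carbons with no H on the oxygen.
The molecule carries 3 separate instances of a methoxy ether (-OCH3) meeting every constraint; each maps to a distinct set of atoms, giving 3 matches.

3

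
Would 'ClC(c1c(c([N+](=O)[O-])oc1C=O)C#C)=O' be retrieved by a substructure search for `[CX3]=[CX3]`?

No

The pattern [CX3]=[CX3] describes a non-aromatic C=C double bond between two sp2 carbons — an alkene.
The closest candidate here is an ethynyl group (-C#CH), but the C-C bond is a triple bond, not a double bond. No other fragment satisfies the full query, so there is no match.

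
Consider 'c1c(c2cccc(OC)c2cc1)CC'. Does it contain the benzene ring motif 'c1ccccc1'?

The pattern c1ccccc1 describes six aromatic carbons in a ring — a benzene ring.
The required atom environment is present in the molecule, so the pattern matches.

Yes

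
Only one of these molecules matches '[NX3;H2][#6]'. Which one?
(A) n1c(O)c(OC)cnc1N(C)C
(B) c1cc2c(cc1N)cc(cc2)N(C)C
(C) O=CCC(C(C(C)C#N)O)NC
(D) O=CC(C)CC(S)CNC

[NX3;H2][#6] describes a trivalent nitrogen with two H attached to carbon (a primary amine).
(A) has a dimethylamino group (-N(CH3)2) but the nitrogen has H0, not H2.
(B) contains a primary amino group (-NH2), which satisfies every atom and bond constraint.
(C) has an N-methylamino group (-NHCH3) but the nitrogen bears two carbons and only one H (H1), not H2.
(D) has an N-methylamino group (-NHCH3) but the nitrogen bears two carbons and only one H (H1), not H2.
So the answer is (B).

B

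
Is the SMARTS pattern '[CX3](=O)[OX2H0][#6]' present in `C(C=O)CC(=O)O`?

No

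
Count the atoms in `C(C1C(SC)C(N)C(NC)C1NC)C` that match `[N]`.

3

The query [N] means: uppercase N matches aliphatic (non-aromatic) nitrogen only.
Check the 14 heavy atoms by environment: 10× C → no; 1× S → no; 3× N → match.
That gives 3 matching atoms.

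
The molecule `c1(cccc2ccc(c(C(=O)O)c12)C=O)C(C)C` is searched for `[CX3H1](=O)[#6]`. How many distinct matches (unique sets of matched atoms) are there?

1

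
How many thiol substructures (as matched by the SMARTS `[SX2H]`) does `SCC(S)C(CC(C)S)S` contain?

[SX2H] is the SMARTS for a thiol: an aliphatic sulfur with two connections, one being H.
The molecule carries 4 separate instances of a thiol (-SH) meeting every constraint; each maps to a distinct set of atoms, giving 4 matches.

4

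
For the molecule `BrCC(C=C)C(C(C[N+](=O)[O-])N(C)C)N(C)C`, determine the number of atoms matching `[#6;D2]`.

The query [#6;D2] means: any carbon bonded to exactly two heavy atoms.
Check the 17 heavy atoms by environment: 3× C (D2) → match; 3× C (D3) → no; 2× N (D3) → no; 5× C (D1) → no; 1× N (charge +1, D3) → no; 1× O (charge -1, D1) → no; 1× O (D1) → no; 1× Br (D1) → no.
That gives 3 matching atoms.

3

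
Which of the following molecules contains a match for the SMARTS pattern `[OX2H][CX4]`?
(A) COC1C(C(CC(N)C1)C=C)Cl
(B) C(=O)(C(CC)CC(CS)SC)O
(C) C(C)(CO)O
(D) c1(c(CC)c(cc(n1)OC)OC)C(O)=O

C

[OX2H][CX4] describes a hydroxyl oxygen bound to an sp3 (X4) carbon (an aliphatic alcohol).
(A) has a methoxy ether (-OCH3) but the oxygen has H0 (ether), not H1.
(B) has a carboxylic acid group (-C(=O)OH) but the -OH is on a CX3 carbonyl carbon, not a CX4 carbon.
(C) contains a hydroxyl group (-OH), which satisfies every atom and bond constraint.
(D) has a methoxy ether (-OCH3) but the oxygen has H0 (ether), not H1.
So the answer is (C).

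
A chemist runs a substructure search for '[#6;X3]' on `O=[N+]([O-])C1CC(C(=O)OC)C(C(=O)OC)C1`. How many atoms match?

2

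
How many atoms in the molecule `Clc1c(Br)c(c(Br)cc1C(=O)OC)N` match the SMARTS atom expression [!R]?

The query [!R] means: !R matches any atom not in a ring.
Check the 14 heavy atoms by environment: 6× c (aromatic, in 6-ring) → no; 1× N (acyclic) → match; 1× Cl (acyclic) → match; 2× Br (acyclic) → match; 2× C (acyclic) → match; 2× O (acyclic) → match.
Summing the matching environments: 1 + 1 + 2 + 2 + 2 = 8 matching atoms.

8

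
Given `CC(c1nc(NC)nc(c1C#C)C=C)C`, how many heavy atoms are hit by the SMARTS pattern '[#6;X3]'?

6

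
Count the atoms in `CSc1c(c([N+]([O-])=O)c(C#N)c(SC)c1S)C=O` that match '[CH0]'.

1

Check the 18 heavy atoms by environment: 6× c (aromatic, H0) → no; 2× S (H0) → no; 2× C (H3) → no; 1× C (H0) → match; 1× N (H0) → no; 1× N (charge +1, H0) → no; 1× O (charge -1, H0) → no; 2× O (H0) → no; 1× S (H1) → no; 1× C (H1) → no.
That gives 1 matching atom.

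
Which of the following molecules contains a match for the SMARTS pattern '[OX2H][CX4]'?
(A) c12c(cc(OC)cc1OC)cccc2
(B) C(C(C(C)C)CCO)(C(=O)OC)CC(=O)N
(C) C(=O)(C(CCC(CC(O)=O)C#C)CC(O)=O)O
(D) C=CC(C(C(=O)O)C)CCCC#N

[OX2H][CX4] describes a hydroxyl oxygen bound to an sp3 (X4) carbon (an aliphatic alcohol).
(A) has a methoxy ether (-OCH3) but the oxygen has H0 (ether), not H1.
(B) contains a hydroxyl group (-OH), which satisfies every atom and bond constraint.
(C) has a carboxylic acid group (-C(=O)OH) but the -OH is on a CX3 carbonyl carbon, not a CX4 carbon.
(D) has a carboxylic acid group (-C(=O)OH) but the -OH is on a CX3 carbonyl carbon, not a CX4 carbon.
So the answer is (B).

B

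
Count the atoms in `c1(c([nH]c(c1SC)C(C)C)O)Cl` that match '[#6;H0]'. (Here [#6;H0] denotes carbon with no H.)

Check the 12 heavy atoms by environment: 1× n (aromatic, H1) → no; 4× c (aromatic, H0) → match; 1× S (H0) → no; 3× C (H3) → no; 1× C (H1) → no; 1× O (H1) → no; 1× Cl (H0) → no.
That gives 4 matching atoms.

4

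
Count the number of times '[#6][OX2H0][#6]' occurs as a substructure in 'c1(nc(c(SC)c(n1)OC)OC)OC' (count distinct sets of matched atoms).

[#6][OX2H0][#6] is the SMARTS for an ether: an aliphatic oxygen bridging two carbons with no H on the oxygen.
The molecule carries 3 separate instances of a methoxy ether (-OCH3) meeting every constraint; each maps to a distinct set of atoms, giving 3 matches.

3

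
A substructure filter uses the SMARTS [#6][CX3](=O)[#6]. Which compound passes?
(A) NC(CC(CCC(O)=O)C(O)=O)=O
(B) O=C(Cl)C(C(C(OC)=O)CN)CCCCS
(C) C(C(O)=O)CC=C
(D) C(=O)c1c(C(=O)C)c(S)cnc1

D

[#6][CX3](=O)[#6] describes a carbonyl carbon (no H) flanked by two carbons (a ketone).
(A) has a primary amide (-C(=O)NH2) but one neighbour of the carbonyl carbon is N, not C.
(B) has a methyl-ester group (-C(=O)OCH3) but one neighbour of the carbonyl carbon is O, not C.
(C) has a carboxylic acid group (-C(=O)OH) but one neighbour of the carbonyl carbon is O, not C.
(D) contains an acetyl/ketone group (-C(=O)CH3), which satisfies every atom and bond constraint.
So the answer is (D).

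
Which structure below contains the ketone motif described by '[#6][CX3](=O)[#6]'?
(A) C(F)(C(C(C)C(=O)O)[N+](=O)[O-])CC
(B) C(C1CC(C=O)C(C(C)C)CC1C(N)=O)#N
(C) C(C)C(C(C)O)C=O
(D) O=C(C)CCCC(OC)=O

[#6][CX3](=O)[#6] describes a carbonyl carbon (no H) flanked by two carbons (a ketone).
(A) has a carboxylic acid group (-C(=O)OH) but one neighbour of the carbonyl carbon is O, not C.
(B) has a primary amide (-C(=O)NH2) but one neighbour of the carbonyl carbon is N, not C.
(C) has an aldehyde (-CHO) but the carbonyl carbon has H1, so it is not flanked by two carbons.
(D) contains an acetyl/ketone group (-C(=O)CH3), which satisfies every atom and bond constraint.
So the answer is (D).

D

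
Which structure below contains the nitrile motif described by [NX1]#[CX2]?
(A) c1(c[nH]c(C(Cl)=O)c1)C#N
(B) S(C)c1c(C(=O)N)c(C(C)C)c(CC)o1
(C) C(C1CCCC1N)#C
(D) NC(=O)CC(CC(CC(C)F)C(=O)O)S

A

[NX1]#[CX2] describes a nitrogen triple-bonded to a two-connected carbon (a nitrile).
(A) contains a nitrile (-C#N), which satisfies every atom and bond constraint.
(B) has a primary amide (-C(=O)NH2) but the nitrogen is NX3, not NX1.
(C) has a primary amino group (-NH2) but the nitrogen is NX3 (three connections), not NX1 triple-bonded.
(D) has a primary amide (-C(=O)NH2) but the nitrogen is NX3, not NX1.
So the answer is (A).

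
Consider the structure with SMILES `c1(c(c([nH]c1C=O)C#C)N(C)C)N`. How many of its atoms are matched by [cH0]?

The query [cH0] means: aromatic carbon with no attached hydrogen (substituted or ring-fusion).
Check the 13 heavy atoms by environment: 1× n (aromatic, H1) → no; 4× c (aromatic, H0) → match; 1× C (H0) → no; 2× C (H1) → no; 1× N (H0) → no; 2× C (H3) → no; 1× N (H2) → no; 1× O (H0) → no.
That gives 4 matching atoms.

4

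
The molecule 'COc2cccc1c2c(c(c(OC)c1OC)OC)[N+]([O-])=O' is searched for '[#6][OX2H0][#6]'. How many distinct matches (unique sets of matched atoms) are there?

4

[#6][OX2H0][#6] is the SMARTS for an ether: an aliphatic oxygen bridging two carbons with no H on the oxygen.
The molecule carries 4 separate instances of a methoxy ether (-OCH3) meeting every constraint; each maps to a distinct set of atoms, giving 4 matches.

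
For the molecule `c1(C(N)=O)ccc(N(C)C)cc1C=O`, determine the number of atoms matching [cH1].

3

The query [cH1] means: aromatic carbon bearing exactly one hydrogen.
Check the 14 heavy atoms by environment: 3× c (aromatic, H0) → no; 3× c (aromatic, H1) → match; 1× N (H0) → no; 2× C (H3) → no; 1× C (H0) → no; 2× O (H0) → no; 1× N (H2) → no; 1× C (H1) → no.
That gives 3 matching atoms.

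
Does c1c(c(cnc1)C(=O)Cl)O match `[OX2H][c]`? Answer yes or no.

Yes

The pattern [OX2H][c] describes a hydroxyl oxygen attached to an aromatic carbon — a phenol.
The molecule carries a hydroxyl group (-OH), whose atoms satisfy every constraint of the query, so the pattern matches.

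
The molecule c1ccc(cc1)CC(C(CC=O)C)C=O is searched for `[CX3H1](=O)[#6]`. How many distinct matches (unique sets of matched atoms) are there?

[CX3H1](=O)[#6] is the SMARTS for an aldehyde: an sp2 carbon with one H, double-bonded to O and single-bonded to carbon.
The molecule carries 2 separate instances of an aldehyde (-CHO) meeting every constraint; each maps to a distinct set of atoms, giving 2 matches.

2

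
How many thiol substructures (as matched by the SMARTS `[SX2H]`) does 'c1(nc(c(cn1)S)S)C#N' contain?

[SX2H] is the SMARTS for a thiol: an aliphatic sulfur with two connections, one being H.
The molecule carries 2 separate instances of a thiol (-SH) meeting every constraint; each maps to a distinct set of atoms, giving 2 matches.

2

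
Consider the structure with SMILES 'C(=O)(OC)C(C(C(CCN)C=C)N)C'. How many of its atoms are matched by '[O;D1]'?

1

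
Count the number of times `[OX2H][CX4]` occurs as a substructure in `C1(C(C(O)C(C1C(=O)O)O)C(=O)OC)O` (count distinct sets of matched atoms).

[OX2H][CX4] is the SMARTS for an aliphatic alcohol: a hydroxyl oxygen bound to an sp3 (X4) carbon.
The molecule carries 3 separate instances of a hydroxyl group (-OH) meeting every constraint; each maps to a distinct set of atoms, giving 3 matches.

3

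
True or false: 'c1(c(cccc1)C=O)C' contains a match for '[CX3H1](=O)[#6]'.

The pattern [CX3H1](=O)[#6] describes an sp2 carbon with one H, double-bonded to O and single-bonded to carbon — an aldehyde.
The molecule carries an aldehyde (-CHO), whose atoms satisfy every constraint of the query, so the pattern matches.

True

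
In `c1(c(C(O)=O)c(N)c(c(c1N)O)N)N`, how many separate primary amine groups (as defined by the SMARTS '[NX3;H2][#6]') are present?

[NX3;H2][#6] is the SMARTS for a primary amine: a trivalent nitrogen with two H attached to carbon.
The molecule carries 4 separate instances of a primary amino group (-NH2) meeting every constraint; each maps to a distinct set of atoms, giving 4 matches.

4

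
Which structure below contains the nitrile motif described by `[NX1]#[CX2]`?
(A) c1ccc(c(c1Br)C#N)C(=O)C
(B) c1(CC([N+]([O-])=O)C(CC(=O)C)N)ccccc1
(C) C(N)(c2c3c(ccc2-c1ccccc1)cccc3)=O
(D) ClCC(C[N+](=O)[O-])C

A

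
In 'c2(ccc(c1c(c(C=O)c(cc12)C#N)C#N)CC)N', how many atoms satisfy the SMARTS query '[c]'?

10

The query [c] means: lowercase c matches aromatic carbon only.
Check the 19 heavy atoms by environment: 10× c (aromatic) → match; 5× C → no; 3× N → no; 1× O → no.
That gives 10 matching atoms.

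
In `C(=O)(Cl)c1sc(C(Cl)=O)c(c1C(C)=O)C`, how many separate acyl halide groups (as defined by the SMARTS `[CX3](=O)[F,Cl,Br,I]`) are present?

2

[CX3](=O)[F,Cl,Br,I] is the SMARTS for an acyl halide: a carbonyl carbon bonded to a halogen.
The molecule carries 2 separate instances of an acyl chloride (-C(=O)Cl) meeting every constraint; each maps to a distinct set of atoms, giving 2 matches.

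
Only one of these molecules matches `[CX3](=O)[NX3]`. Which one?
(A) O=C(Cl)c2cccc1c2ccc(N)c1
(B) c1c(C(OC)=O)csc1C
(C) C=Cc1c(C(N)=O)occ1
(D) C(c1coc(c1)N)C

C

[CX3](=O)[NX3] describes a carbonyl carbon bonded to a trivalent nitrogen (an amide).
(A) has a primary amino group (-NH2) but the -NH2 is not attached to a carbonyl carbon.
(B) has a methyl-ester group (-C(=O)OCH3) but the carbonyl is bonded to O, not to an NX3 nitrogen.
(C) contains a primary amide (-C(=O)NH2), which satisfies every atom and bond constraint.
(D) has a primary amino group (-NH2) but the -NH2 is not attached to a carbonyl carbon.
So the answer is (C).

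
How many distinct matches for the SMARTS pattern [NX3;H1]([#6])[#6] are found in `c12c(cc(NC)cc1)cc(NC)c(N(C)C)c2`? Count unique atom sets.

2

[NX3;H1]([#6])[#6] is the SMARTS for a secondary amine: a trivalent nitrogen with one H, bonded to two carbons.
The molecule carries 2 separate instances of an N-methylamino group (-NHCH3) meeting every constraint; each maps to a distinct set of atoms, giving 2 matches.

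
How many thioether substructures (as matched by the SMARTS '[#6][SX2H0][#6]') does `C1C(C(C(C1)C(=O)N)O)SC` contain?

[#6][SX2H0][#6] is the SMARTS for a thioether: an aliphatic sulfur bridging two carbons with no H on the sulfur.
Exactly one fragment in the molecule meets all constraints, giving 1 match.

1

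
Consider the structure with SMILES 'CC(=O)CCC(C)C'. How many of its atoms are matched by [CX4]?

The query [CX4] means: C with X4: aliphatic carbon with exactly 4 total connections (bonds + H).
Check the 8 heavy atoms by environment: 6× C (X4) → match; 1× C (X3) → no; 1× O (X1) → no.
That gives 6 matching atoms.

6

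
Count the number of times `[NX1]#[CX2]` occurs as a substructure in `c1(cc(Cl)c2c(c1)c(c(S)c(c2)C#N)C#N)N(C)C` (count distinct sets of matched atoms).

2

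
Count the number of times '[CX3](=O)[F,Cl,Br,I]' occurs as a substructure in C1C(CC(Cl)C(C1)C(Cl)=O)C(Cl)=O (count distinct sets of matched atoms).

[CX3](=O)[F,Cl,Br,I] is the SMARTS for an acyl halide: a carbonyl carbon bonded to a halogen.
The molecule carries 2 separate instances of an acyl chloride (-C(=O)Cl) meeting every constraint; each maps to a distinct set of atoms, giving 2 matches.

2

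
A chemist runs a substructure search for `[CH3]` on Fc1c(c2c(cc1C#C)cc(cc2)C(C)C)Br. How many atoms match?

2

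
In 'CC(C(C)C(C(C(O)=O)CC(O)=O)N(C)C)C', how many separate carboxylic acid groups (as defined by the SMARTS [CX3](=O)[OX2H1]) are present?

[CX3](=O)[OX2H1] is the SMARTS for a carboxylic acid: an sp2 carbon double-bonded to O and single-bonded to an -OH oxygen.
The molecule carries 2 separate instances of a carboxylic acid group (-C(=O)OH) meeting every constraint; each maps to a distinct set of atoms, giving 2 matches.

2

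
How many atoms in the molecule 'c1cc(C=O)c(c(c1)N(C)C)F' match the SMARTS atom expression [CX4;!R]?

2

The query [CX4;!R] means: aliphatic carbon with four total connections, not in a ring.
Check the 12 heavy atoms by environment: 6× c (aromatic, X3, in 6-ring) → no; 1× F (X1, acyclic) → no; 1× N (X3, acyclic) → no; 2× C (X4, acyclic) → match; 1× C (X3, acyclic) → no; 1× O (X1, acyclic) → no.
That gives 2 matching atoms.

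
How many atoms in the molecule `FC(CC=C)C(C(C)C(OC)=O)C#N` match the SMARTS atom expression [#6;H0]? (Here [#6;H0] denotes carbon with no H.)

2

The query [#6;H0] means: any carbon with no attached hydrogen.
Check the 14 heavy atoms by environment: 2× C (H2) → no; 4× C (H1) → no; 2× C (H3) → no; 2× C (H0) → match; 2× O (H0) → no; 1× N (H0) → no; 1× F (H0) → no.
That gives 2 matching atoms.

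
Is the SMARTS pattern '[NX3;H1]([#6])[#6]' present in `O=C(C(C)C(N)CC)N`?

No

The pattern [NX3;H1]([#6])[#6] describes a trivalent nitrogen with one H, bonded to two carbons — a secondary amine.
The closest candidate here is a primary amino group (-NH2), but the nitrogen has H2 and only one carbon neighbour. No other fragment satisfies the full query, so there is no match.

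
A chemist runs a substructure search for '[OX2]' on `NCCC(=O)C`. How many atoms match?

Check the 6 heavy atoms by environment: 3× C (X4) → no; 1× C (X3) → no; 1× O (X1) → no; 1× N (X3) → no.
No environment satisfies the query, so 0 matching atoms.

0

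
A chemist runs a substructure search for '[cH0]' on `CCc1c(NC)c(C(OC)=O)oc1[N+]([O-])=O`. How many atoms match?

4

Check the 16 heavy atoms by environment: 1× o (aromatic, H0) → no; 4× c (aromatic, H0) → match; 1× C (H2) → no; 3× C (H3) → no; 1× N (charge +1, H0) → no; 1× O (charge -1, H0) → no; 3× O (H0) → no; 1× C (H0) → no; 1× N (H1) → no.
That gives 4 matching atoms.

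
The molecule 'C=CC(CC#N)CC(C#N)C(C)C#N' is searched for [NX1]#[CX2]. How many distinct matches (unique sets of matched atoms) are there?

3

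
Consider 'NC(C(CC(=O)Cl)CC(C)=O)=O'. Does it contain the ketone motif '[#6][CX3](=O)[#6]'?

The pattern [#6][CX3](=O)[#6] describes a carbonyl carbon (no H) flanked by two carbons — a ketone.
The molecule carries an acetyl/ketone group (-C(=O)CH3), whose atoms satisfy every constraint of the query, so the pattern matches.

Yes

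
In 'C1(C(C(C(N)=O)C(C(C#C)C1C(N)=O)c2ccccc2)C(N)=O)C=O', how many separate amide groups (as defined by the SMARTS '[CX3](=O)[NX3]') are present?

3

[CX3](=O)[NX3] is the SMARTS for an amide: a carbonyl carbon bonded to a trivalent nitrogen.
The molecule carries 3 separate instances of a primary amide (-C(=O)NH2) meeting every constraint; each maps to a distinct set of atoms, giving 3 matches.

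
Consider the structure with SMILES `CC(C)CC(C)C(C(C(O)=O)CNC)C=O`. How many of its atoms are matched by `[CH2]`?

2

Check the 16 heavy atoms by environment: 4× C (H3) → no; 5× C (H1) → no; 2× C (H2) → match; 2× O (H0) → no; 1× N (H1) → no; 1× C (H0) → no; 1× O (H1) → no.
That gives 2 matching atoms.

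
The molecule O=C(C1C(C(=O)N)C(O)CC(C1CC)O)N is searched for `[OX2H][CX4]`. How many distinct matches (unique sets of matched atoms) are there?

2

[OX2H][CX4] is the SMARTS for an aliphatic alcohol: a hydroxyl oxygen bound to an sp3 (X4) carbon.
The molecule carries 2 separate instances of a hydroxyl group (-OH) meeting every constraint; each maps to a distinct set of atoms, giving 2 matches.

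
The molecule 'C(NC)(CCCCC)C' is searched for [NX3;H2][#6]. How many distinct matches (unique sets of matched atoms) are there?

[NX3;H2][#6] is the SMARTS for a primary amine: a trivalent nitrogen with two H attached to carbon.
The molecule has an N-methylamino group (-NHCH3), but the nitrogen bears two carbons and only one H (H1), not H2; nothing else fits, so there are 0 matches.

0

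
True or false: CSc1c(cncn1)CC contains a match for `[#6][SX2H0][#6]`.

The pattern [#6][SX2H0][#6] describes an aliphatic sulfur bridging two carbons with no H on the sulfur — a thioether.
The molecule carries a methylthio ether (-SCH3), whose atoms satisfy every constraint of the query, so the pattern matches.

True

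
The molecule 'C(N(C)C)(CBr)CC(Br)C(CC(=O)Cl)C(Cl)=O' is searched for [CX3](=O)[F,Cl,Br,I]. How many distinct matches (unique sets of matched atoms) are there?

2

[CX3](=O)[F,Cl,Br,I] is the SMARTS for an acyl halide: a carbonyl carbon bonded to a halogen.
The molecule carries 2 separate instances of an acyl chloride (-C(=O)Cl) meeting every constraint; each maps to a distinct set of atoms, giving 2 matches.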